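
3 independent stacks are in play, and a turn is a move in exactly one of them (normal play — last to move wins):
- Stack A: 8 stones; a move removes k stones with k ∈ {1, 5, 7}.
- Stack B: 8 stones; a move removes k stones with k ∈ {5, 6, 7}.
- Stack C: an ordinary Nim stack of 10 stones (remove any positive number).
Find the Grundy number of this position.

11

Build the Grundy sequence for stack A with g(k) = mex{g(k−s) : s ∈ {1, 5, 7}, s ≤ k}:
g(0) = mex{} = 0
g(1) = mex{0} = 1
g(2) = mex{1} = 0
g(3) = mex{0} = 1
g(4) = mex{1} = 0
g(5) = mex{0} = 1
g(6) = mex{1} = 0
g(7) = mex{0} = 1
g(8) = mex{1} = 0
So g(8) = 0.
Build the Grundy sequence for stack B with g(k) = mex{g(k−s) : s ∈ {5, 6, 7}, s ≤ k}:
k:     0  1  2  3  4  5  6  7  8
g(k):  0  0  0  0  0  1  1  1  1
So g(8) = 1.
Stack C is a plain Nim stack of size 10, so its Grundy value is 10.
The value of a disjunctive sum is the nim-sum of the parts.
Combined value = 0 XOR 1 XOR 10 = 11.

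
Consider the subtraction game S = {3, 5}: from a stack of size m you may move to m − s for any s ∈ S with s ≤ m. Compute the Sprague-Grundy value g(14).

Build the Grundy sequence with g(k) = mex{g(k−s) : s ∈ {3, 5}, s ≤ k}:
g(0) = mex{} = 0
g(1) = mex{} = 0
g(2) = mex{} = 0
g(3) = mex{0} = 1
g(4) = mex{0} = 1
g(5) = mex{0} = 1
g(6) = mex{0,1} = 2
g(7) = mex{0,1} = 2
g(8) = mex{1} = 0
g(9) = mex{1,2} = 0
g(10) = mex{1,2} = 0
g(11) = mex{0,2} = 1
g(12) = mex{0,2} = 1
g(13) = mex{0} = 1
g(14) = mex{0,1} = 2
So g(14) = 2.

2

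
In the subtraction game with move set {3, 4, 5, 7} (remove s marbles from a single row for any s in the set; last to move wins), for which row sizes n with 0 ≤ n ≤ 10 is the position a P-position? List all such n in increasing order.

0, 1, 2, 10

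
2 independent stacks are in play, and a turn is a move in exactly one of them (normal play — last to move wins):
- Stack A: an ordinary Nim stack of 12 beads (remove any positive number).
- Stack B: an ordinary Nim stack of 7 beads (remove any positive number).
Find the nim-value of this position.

11

Stack A is a plain Nim stack of size 12, so its Grundy value is 12.
Stack B is a plain Nim stack of size 7, so its Grundy value is 7.
The value of a disjunctive sum is the nim-sum of the parts.
Combined value = 12 ⊕ 7 = 11.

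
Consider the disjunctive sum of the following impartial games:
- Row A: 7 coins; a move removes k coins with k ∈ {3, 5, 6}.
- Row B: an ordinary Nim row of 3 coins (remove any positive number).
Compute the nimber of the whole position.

1

Build the Grundy sequence for row A with g(k) = mex{g(k−s) : s ∈ {3, 5, 6}, s ≤ k}:
g(0) = mex{} = 0
g(1) = mex{} = 0
g(2) = mex{} = 0
g(3) = mex{0} = 1
g(4) = mex{0} = 1
g(5) = mex{0} = 1
g(6) = mex{0,1} = 2
g(7) = mex{0,1} = 2
So g(7) = 2.
Row B is a plain Nim row of size 3, so its Grundy value is 3.
The value of a disjunctive sum is the nim-sum of the parts.
Combined value = 2 XOR 3 = 1.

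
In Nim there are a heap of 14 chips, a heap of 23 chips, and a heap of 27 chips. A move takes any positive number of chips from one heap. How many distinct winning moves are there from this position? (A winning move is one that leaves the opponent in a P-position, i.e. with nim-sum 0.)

Compute the nim-sum pairwise:
14 ^ 23 = 25
25 ^ 27 = 2
The overall nim-sum is X = 2. A heap of size p has a winning move iff p XOR X < p (reduce it to p XOR X).
  14: 14 XOR 2 = 12 < 14 — winning move (to 12).
  23: 23 XOR 2 = 21 < 23 — winning move (to 21).
  27: 27 XOR 2 = 25 < 27 — winning move (to 25).
That gives 3 winning moves.

3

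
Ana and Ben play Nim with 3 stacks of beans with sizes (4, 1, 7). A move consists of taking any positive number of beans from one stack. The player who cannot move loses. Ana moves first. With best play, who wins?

Compute the nim-sum pairwise:
4 XOR 1 = 5
5 XOR 7 = 2
The nim-sum is 2 ≠ 0, so this is an N-position: the player to move can win; Ana has a winning move.

Ana wins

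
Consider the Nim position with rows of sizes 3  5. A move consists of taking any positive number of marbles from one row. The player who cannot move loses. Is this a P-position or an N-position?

N-position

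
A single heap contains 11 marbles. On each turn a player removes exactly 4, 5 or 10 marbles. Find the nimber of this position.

2

Compute g(0), g(1), … for moves {4, 5, 10}:
g(0) = mex{} = 0
g(1) = mex{} = 0
g(2) = mex{} = 0
g(3) = mex{} = 0
g(4) = mex{0} = 1
g(5) = mex{0} = 1
g(6) = mex{0} = 1
g(7) = mex{0} = 1
g(8) = mex{0,1} = 2
g(9) = mex{1} = 0
g(10) = mex{0,1} = 2
g(11) = mex{0,1} = 2
So g(11) = 2.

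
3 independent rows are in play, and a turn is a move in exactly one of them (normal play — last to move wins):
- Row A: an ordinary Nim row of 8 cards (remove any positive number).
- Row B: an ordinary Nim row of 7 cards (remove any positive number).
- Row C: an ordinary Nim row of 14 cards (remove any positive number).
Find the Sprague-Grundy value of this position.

1

Row A is a plain Nim row of size 8, so its Grundy value is 8.
Row B is a plain Nim row of size 7, so its Grundy value is 7.
Row C is a plain Nim row of size 14, so its Grundy value is 14.
By the Sprague-Grundy theorem, the Grundy value of a sum of independent games is the XOR of the component values.
Combined value = 8 ⊕ 7 ⊕ 14 = 1.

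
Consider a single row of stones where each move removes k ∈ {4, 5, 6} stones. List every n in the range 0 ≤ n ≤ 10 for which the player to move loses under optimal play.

0, 1, 2, 3, 10

Grundy values for subtraction set {4, 5, 6}:
g(0) = mex{} = 0
g(1) = mex{} = 0
g(2) = mex{} = 0
g(3) = mex{} = 0
g(4) = mex{0} = 1
g(5) = mex{0} = 1
g(6) = mex{0} = 1
g(7) = mex{0} = 1
g(8) = mex{0,1} = 2
g(9) = mex{0,1} = 2
g(10) = mex{1} = 0
The P-positions (g = 0) in 0..10 are 0, 1, 2, 3, 10.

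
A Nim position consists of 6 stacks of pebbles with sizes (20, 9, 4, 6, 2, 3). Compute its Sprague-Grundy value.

30

Nim-sum: 20 ⊕ 9 ⊕ 4 ⊕ 6 ⊕ 2 ⊕ 3 = 30.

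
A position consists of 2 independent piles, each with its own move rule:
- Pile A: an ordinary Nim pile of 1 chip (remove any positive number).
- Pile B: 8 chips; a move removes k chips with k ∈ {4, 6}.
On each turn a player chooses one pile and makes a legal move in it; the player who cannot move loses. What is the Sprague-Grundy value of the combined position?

Pile A is a plain Nim pile of size 1, so its Grundy value is 1.
Grundy values for pile B (subtraction set {4, 6}):
g(0) = mex{} = 0
g(1) = mex{} = 0
g(2) = mex{} = 0
g(3) = mex{} = 0
g(4) = mex{0} = 1
g(5) = mex{0} = 1
g(6) = mex{0} = 1
g(7) = mex{0} = 1
g(8) = mex{0,1} = 2
So g(8) = 2.
By the Sprague-Grundy theorem, the Grundy value of a sum of independent games is the XOR of the component values.
Combined value = 1 XOR 2 = 3.

3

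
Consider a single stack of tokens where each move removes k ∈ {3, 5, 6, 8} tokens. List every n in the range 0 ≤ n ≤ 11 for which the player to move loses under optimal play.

0, 1, 2, 11

Build the Grundy sequence with g(k) = mex{g(k−s) : s ∈ {3, 5, 6, 8}, s ≤ k}:
g(0) = mex{} = 0
g(1) = mex{} = 0
g(2) = mex{} = 0
g(3) = mex{0} = 1
g(4) = mex{0} = 1
g(5) = mex{0} = 1
g(6) = mex{0,1} = 2
g(7) = mex{0,1} = 2
g(8) = mex{0,1} = 2
g(9) = mex{0,1,2} = 3
g(10) = mex{0,1,2} = 3
g(11) = mex{1,2} = 0
The P-positions (g = 0) in 0..11 are 0, 1, 2, 11.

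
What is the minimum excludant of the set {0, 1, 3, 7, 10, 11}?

The values 0, 1 are all present; 2 is the first non-negative integer missing from the set.

2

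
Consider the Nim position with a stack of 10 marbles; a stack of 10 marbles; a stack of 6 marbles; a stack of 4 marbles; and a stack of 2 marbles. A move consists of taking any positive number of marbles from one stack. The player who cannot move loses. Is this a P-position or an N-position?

P-position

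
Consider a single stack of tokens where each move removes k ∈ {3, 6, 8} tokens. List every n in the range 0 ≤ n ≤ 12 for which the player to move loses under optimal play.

Build the Grundy sequence with g(k) = mex{g(k−s) : s ∈ {3, 6, 8}, s ≤ k}:
g(0) = mex{} = 0
g(1) = mex{} = 0
g(2) = mex{} = 0
g(3) = mex{0} = 1
g(4) = mex{0} = 1
g(5) = mex{0} = 1
g(6) = mex{0,1} = 2
g(7) = mex{0,1} = 2
g(8) = mex{0,1} = 2
g(9) = mex{0,1,2} = 3
g(10) = mex{0,1,2} = 3
g(11) = mex{1,2} = 0
g(12) = mex{1,2,3} = 0
The P-positions (g = 0) in 0..12 are 0, 1, 2, 11, 12.

0, 1, 2, 11, 12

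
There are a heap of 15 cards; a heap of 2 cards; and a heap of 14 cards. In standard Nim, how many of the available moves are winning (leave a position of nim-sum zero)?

Nim-sum: 15 XOR 2 XOR 14 = 3.
The overall nim-sum is X = 3. A heap of size p has a winning move iff p XOR X < p (reduce it to p XOR X).
  15: 15 XOR 3 = 12 < 15 — winning move (to 12).
  2: 2 XOR 3 = 1 < 2 — winning move (to 1).
  14: 14 XOR 3 = 13 < 14 — winning move (to 13).
That gives 3 winning moves.

3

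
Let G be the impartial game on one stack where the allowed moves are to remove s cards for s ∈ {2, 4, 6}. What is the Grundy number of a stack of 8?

0

Grundy values for subtraction set {2, 4, 6}:
k:     0  1  2  3  4  5  6  7  8
g(k):  0  0  1  1  2  2  3  3  0
So g(8) = 0.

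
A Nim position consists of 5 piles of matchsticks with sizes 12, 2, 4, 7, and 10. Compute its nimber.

7

Nim-sum: 12 XOR 2 XOR 4 XOR 7 XOR 10 = 7.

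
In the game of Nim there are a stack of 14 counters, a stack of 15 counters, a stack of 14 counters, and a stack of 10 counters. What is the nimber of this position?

5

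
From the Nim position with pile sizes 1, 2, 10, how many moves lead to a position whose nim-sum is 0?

Compute the nim-sum pairwise:
1 ^ 2 = 3
3 ^ 10 = 9
The overall nim-sum is X = 9. A pile of size p has a winning move iff p XOR X < p (reduce it to p XOR X).
  1: 1 XOR 9 = 8 ≥ 1 — no move.
  2: 2 XOR 9 = 11 ≥ 2 — no move.
  10: 10 XOR 9 = 3 < 10 — winning move (to 3).
That gives 1 winning move.

1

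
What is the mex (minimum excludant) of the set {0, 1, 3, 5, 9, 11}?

The values 0, 1 are all present; 2 is the first non-negative integer missing from the set.

2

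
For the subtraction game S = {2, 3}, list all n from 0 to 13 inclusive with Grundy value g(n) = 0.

0, 1, 5, 6, 10, 11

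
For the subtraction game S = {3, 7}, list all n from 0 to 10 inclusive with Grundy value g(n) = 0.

0, 1, 2, 6, 10

Grundy values for subtraction set {3, 7}:
g(0) = mex{} = 0
g(1) = mex{} = 0
g(2) = mex{} = 0
g(3) = mex{0} = 1
g(4) = mex{0} = 1
g(5) = mex{0} = 1
g(6) = mex{1} = 0
g(7) = mex{0,1} = 2
g(8) = mex{0,1} = 2
g(9) = mex{0} = 1
g(10) = mex{1,2} = 0
The P-positions (g = 0) in 0..10 are 0, 1, 2, 6, 10.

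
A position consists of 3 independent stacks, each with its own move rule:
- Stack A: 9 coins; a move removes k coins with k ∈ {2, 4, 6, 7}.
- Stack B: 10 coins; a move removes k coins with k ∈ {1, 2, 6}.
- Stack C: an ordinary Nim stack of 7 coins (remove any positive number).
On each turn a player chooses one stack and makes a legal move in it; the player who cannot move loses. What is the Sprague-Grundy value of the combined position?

Grundy values for stack A (subtraction set {2, 4, 6, 7}):
k:     0  1  2  3  4  5  6  7  8  9
g(k):  0  0  1  1  2  2  3  3  4  0
So g(9) = 0.
Build the Grundy sequence for stack B with g(k) = mex{g(k−s) : s ∈ {1, 2, 6}, s ≤ k}:
g(0) = mex{} = 0
g(1) = mex{0} = 1
g(2) = mex{0,1} = 2
g(3) = mex{1,2} = 0
g(4) = mex{0,2} = 1
g(5) = mex{0,1} = 2
g(6) = mex{0,1,2} = 3
g(7) = mex{1,2,3} = 0
g(8) = mex{0,2,3} = 1
g(9) = mex{0,1} = 2
g(10) = mex{1,2} = 0
So g(10) = 0.
Stack C is a plain Nim stack of size 7, so its Grundy value is 7.
By the Sprague-Grundy theorem, the Grundy value of a sum of independent games is the XOR of the component values.
Combined value = 0 ⊕ 0 ⊕ 7 = 7.

7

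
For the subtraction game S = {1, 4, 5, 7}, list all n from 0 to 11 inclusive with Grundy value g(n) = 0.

0, 2, 8, 10

Compute g(0), g(1), … for moves {1, 4, 5, 7}:
k:     0  1  2  3  4  5  6  7  8  9 10 11
g(k):  0  1  0  1  2  3  2  3  0  1  0  1
The P-positions (g = 0) in 0..11 are 0, 2, 8, 10.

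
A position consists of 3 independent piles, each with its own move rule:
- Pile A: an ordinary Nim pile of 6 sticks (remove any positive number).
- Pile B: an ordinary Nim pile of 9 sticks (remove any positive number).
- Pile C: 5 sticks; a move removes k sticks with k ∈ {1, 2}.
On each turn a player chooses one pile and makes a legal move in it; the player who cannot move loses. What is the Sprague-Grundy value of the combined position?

13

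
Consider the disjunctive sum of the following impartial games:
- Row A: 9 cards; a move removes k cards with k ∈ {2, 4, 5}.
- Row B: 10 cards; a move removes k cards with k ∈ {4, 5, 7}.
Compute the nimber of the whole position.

3

Grundy values for row A (subtraction set {2, 4, 5}):
k:     0  1  2  3  4  5  6  7  8  9
g(k):  0  0  1  1  2  2  3  0  0  1
So g(9) = 1.
Grundy values for row B (subtraction set {4, 5, 7}):
g(0) = mex{} = 0
g(1) = mex{} = 0
g(2) = mex{} = 0
g(3) = mex{} = 0
g(4) = mex{0} = 1
g(5) = mex{0} = 1
g(6) = mex{0} = 1
g(7) = mex{0} = 1
g(8) = mex{0,1} = 2
g(9) = mex{0,1} = 2
g(10) = mex{0,1} = 2
So g(10) = 2.
The value of a disjunctive sum is the nim-sum of the parts.
Combined value = 1 XOR 2 = 3.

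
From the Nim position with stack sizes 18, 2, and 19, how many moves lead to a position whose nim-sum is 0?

3

Bitwise XOR of the heap sizes:
  10010  (18)
  00010  (2)
  10011  (19)
  -----
  00011  (3)
The overall nim-sum is X = 3. A stack of size p has a winning move iff p XOR X < p (reduce it to p XOR X).
  18: 18 XOR 3 = 17 < 18 — winning move (to 17).
  2: 2 XOR 3 = 1 < 2 — winning move (to 1).
  19: 19 XOR 3 = 16 < 19 — winning move (to 16).
That gives 3 winning moves.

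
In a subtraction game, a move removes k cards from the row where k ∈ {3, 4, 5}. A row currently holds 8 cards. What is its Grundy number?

Build the Grundy sequence with g(k) = mex{g(k−s) : s ∈ {3, 4, 5}, s ≤ k}:
g(0) = mex{} = 0
g(1) = mex{} = 0
g(2) = mex{} = 0
g(3) = mex{0} = 1
g(4) = mex{0} = 1
g(5) = mex{0} = 1
g(6) = mex{0,1} = 2
g(7) = mex{0,1} = 2
g(8) = mex{1} = 0
So g(8) = 0.

0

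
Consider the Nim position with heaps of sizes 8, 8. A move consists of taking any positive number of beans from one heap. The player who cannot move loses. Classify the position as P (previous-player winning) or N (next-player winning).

P-position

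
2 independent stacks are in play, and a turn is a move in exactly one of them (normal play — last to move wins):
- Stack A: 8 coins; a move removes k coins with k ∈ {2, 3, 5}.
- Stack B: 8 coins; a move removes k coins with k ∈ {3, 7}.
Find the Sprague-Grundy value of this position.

2

Grundy values for stack A (subtraction set {2, 3, 5}):
g(0) = mex{} = 0
g(1) = mex{} = 0
g(2) = mex{0} = 1
g(3) = mex{0} = 1
g(4) = mex{0,1} = 2
g(5) = mex{0,1} = 2
g(6) = mex{0,1,2} = 3
g(7) = mex{1,2} = 0
g(8) = mex{1,2,3} = 0
So g(8) = 0.
Grundy values for stack B (subtraction set {3, 7}):
g(0) = mex{} = 0
g(1) = mex{} = 0
g(2) = mex{} = 0
g(3) = mex{0} = 1
g(4) = mex{0} = 1
g(5) = mex{0} = 1
g(6) = mex{1} = 0
g(7) = mex{0,1} = 2
g(8) = mex{0,1} = 2
So g(8) = 2.
By the Sprague-Grundy theorem, the Grundy value of a sum of independent games is the XOR of the component values.
Combined value = 0 ⊕ 2 = 2.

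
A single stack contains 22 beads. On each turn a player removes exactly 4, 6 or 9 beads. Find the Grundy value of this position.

2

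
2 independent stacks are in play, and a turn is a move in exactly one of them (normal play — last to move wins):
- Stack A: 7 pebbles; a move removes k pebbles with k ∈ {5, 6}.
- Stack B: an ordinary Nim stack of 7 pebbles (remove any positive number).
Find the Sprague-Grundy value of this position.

6

Build the Grundy sequence for stack A with g(k) = mex{g(k−s) : s ∈ {5, 6}, s ≤ k}:
g(0) = mex{} = 0
g(1) = mex{} = 0
g(2) = mex{} = 0
g(3) = mex{} = 0
g(4) = mex{} = 0
g(5) = mex{0} = 1
g(6) = mex{0} = 1
g(7) = mex{0} = 1
So g(7) = 1.
Stack B is a plain Nim stack of size 7, so its Grundy value is 7.
By the Sprague-Grundy theorem, the Grundy value of a sum of independent games is the XOR of the component values.
Combined value = 1 ⊕ 7 = 6.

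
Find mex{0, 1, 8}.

2

The values 0, 1 are all present; 2 is the first non-negative integer missing from the set.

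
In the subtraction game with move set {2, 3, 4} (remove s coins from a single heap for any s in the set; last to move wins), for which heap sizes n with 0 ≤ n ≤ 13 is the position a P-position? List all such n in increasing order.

Build the Grundy sequence with g(k) = mex{g(k−s) : s ∈ {2, 3, 4}, s ≤ k}:
k:     0  1  2  3  4  5  6  7  8  9 10 11 12 13
g(k):  0  0  1  1  2  2  0  0  1  1  2  2  0  0
The P-positions (g = 0) in 0..13 are 0, 1, 6, 7, 12, 13.

0, 1, 6, 7, 12, 13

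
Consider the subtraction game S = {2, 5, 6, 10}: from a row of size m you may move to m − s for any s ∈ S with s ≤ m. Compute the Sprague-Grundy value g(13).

Compute g(0), g(1), … for moves {2, 5, 6, 10}:
k:     0  1  2  3  4  5  6  7  8  9 10 11 12 13
g(k):  0  0  1  1  0  2  1  3  0  2  1  3  0  2
So g(13) = 2.

2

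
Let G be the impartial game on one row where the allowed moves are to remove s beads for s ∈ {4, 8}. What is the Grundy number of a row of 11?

2

Compute g(0), g(1), … for moves {4, 8}:
g(0) = mex{} = 0
g(1) = mex{} = 0
g(2) = mex{} = 0
g(3) = mex{} = 0
g(4) = mex{0} = 1
g(5) = mex{0} = 1
g(6) = mex{0} = 1
g(7) = mex{0} = 1
g(8) = mex{0,1} = 2
g(9) = mex{0,1} = 2
g(10) = mex{0,1} = 2
g(11) = mex{0,1} = 2
So g(11) = 2.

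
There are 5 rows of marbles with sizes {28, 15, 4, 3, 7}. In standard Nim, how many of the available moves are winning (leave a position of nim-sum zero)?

1

Nim-sum: 28 ^ 15 ^ 4 ^ 3 ^ 7 = 19.
The overall nim-sum is X = 19. A row of size p has a winning move iff p XOR X < p (reduce it to p XOR X).
  28: 28 XOR 19 = 15 < 28 — winning move (to 15).
  15: 15 XOR 19 = 28 ≥ 15 — no move.
  4: 4 XOR 19 = 23 ≥ 4 — no move.
  3: 3 XOR 19 = 16 ≥ 3 — no move.
  7: 7 XOR 19 = 20 ≥ 7 — no move.
That gives 1 winning move.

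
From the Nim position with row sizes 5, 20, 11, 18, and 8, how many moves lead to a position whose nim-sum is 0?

Compute the nim-sum pairwise:
5 ^ 20 = 17
17 ^ 11 = 26
26 ^ 18 = 8
8 ^ 8 = 0
The nim-sum is already 0, so every move leaves a nonzero nim-sum — there are no winning moves.

0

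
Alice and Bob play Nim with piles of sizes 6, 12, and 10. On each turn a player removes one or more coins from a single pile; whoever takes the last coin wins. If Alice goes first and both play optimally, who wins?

Bob wins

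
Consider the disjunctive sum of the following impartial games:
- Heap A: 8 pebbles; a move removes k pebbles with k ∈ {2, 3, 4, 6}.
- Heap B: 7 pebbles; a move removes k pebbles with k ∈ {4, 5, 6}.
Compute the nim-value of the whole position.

1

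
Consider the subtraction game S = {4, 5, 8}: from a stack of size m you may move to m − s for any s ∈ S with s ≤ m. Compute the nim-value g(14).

0

Compute g(0), g(1), … for moves {4, 5, 8}:
k:     0  1  2  3  4  5  6  7  8  9 10 11 12 13 14
g(k):  0  0  0  0  1  1  1  1  2  2  2  2  0  0  0
So g(14) = 0.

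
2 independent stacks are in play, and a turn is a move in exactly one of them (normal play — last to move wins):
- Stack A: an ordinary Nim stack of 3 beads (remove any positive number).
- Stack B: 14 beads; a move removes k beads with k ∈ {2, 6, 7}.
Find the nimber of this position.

Stack A is a plain Nim stack of size 3, so its Grundy value is 3.
For stack B, compute g(0), g(1), … with moves {2, 6, 7}:
k:     0  1  2  3  4  5  6  7  8  9 10 11 12 13 14
g(k):  0  0  1  1  0  0  1  1  2  0  3  1  2  0  0
So g(14) = 0.
The value of a disjunctive sum is the nim-sum of the parts.
Combined value = 3 XOR 0 = 3.

3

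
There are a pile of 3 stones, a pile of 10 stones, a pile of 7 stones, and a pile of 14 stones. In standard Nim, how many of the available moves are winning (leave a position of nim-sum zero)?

0

Write each in binary and XOR column by column:
  0011  (3)
  1010  (10)
  0111  (7)
  1110  (14)
  ----
  0000  (0)
The nim-sum is already 0, so every move leaves a nonzero nim-sum — there are no winning moves.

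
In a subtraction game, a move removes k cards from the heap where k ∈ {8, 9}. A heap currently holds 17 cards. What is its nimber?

Compute g(0), g(1), … for moves {8, 9}:
k:     0  1  2  3  4  5  6  7  8  9 10 11 12 13 14 15 16 17
g(k):  0  0  0  0  0  0  0  0  1  1  1  1  1  1  1  1  2  0
So g(17) = 0.

0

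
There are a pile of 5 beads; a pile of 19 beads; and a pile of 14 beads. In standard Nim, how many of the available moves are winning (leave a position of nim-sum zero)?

1

Nim-sum: 5 ⊕ 19 ⊕ 14 = 24.
The overall nim-sum is X = 24. A pile of size p has a winning move iff p XOR X < p (reduce it to p XOR X).
  5: 5 XOR 24 = 29 ≥ 5 — no move.
  19: 19 XOR 24 = 11 < 19 — winning move (to 11).
  14: 14 XOR 24 = 22 ≥ 14 — no move.
That gives 1 winning move.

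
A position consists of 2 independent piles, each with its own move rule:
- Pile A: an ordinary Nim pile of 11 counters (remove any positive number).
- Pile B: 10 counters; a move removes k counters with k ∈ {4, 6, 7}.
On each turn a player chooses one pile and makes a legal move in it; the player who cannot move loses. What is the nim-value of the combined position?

Pile A is a plain Nim pile of size 11, so its Grundy value is 11.
For pile B, compute g(0), g(1), … with moves {4, 6, 7}:
k:     0  1  2  3  4  5  6  7  8  9 10
g(k):  0  0  0  0  1  1  1  1  2  2  2
So g(10) = 2.
By the Sprague-Grundy theorem, the Grundy value of a sum of independent games is the XOR of the component values.
Combined value = 11 ⊕ 2 = 9.

9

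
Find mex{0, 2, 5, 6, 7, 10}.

0 is in the set but 1 is not, so the mex is 1.

1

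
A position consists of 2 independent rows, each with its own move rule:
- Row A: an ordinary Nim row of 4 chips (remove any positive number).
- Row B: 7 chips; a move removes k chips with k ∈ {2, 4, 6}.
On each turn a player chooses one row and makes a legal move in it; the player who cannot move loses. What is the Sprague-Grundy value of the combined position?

Row A is a plain Nim row of size 4, so its Grundy value is 4.
Build the Grundy sequence for row B with g(k) = mex{g(k−s) : s ∈ {2, 4, 6}, s ≤ k}:
g(0) = mex{} = 0
g(1) = mex{} = 0
g(2) = mex{0} = 1
g(3) = mex{0} = 1
g(4) = mex{0,1} = 2
g(5) = mex{0,1} = 2
g(6) = mex{0,1,2} = 3
g(7) = mex{0,1,2} = 3
So g(7) = 3.
The value of a disjunctive sum is the nim-sum of the parts.
Combined value = 4 XOR 3 = 7.

7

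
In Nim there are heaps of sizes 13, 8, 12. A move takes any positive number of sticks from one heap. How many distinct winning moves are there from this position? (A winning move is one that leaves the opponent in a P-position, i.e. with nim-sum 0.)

3

Write each in binary and XOR column by column:
  1101  (13)
  1000  (8)
  1100  (12)
  ----
  1001  (9)
The overall nim-sum is X = 9. A heap of size p has a winning move iff p XOR X < p (reduce it to p XOR X).
  13: 13 XOR 9 = 4 < 13 — winning move (to 4).
  8: 8 XOR 9 = 1 < 8 — winning move (to 1).
  12: 12 XOR 9 = 5 < 12 — winning move (to 5).
That gives 3 winning moves.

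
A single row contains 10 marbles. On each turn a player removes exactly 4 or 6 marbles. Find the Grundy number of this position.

0

Grundy values for subtraction set {4, 6}:
g(0) = mex{} = 0
g(1) = mex{} = 0
g(2) = mex{} = 0
g(3) = mex{} = 0
g(4) = mex{0} = 1
g(5) = mex{0} = 1
g(6) = mex{0} = 1
g(7) = mex{0} = 1
g(8) = mex{0,1} = 2
g(9) = mex{0,1} = 2
g(10) = mex{1} = 0
So g(10) = 0.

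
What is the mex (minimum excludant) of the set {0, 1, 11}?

2

The values 0, 1 are all present; 2 is the first non-negative integer missing from the set.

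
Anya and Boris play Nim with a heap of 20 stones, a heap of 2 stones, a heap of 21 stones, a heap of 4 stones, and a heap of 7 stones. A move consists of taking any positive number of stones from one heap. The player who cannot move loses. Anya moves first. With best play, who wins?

Compute the nim-sum pairwise:
20 ⊕ 2 = 22
22 ⊕ 21 = 3
3 ⊕ 4 = 7
7 ⊕ 7 = 0
The nim-sum is 0, so this is a P-position: the player to move is in a losing position under optimal play; Anya is about to move from it and so loses — Boris wins.

Boris wins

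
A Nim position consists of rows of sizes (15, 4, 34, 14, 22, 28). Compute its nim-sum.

Nim-sum: 15 XOR 4 XOR 34 XOR 14 XOR 22 XOR 28 = 45.

45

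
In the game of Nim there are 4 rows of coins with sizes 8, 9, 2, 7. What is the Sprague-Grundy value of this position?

Compute the nim-sum pairwise:
8 ^ 9 = 1
1 ^ 2 = 3
3 ^ 7 = 4

4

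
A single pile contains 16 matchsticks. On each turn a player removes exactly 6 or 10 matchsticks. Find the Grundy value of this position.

0

Build the Grundy sequence with g(k) = mex{g(k−s) : s ∈ {6, 10}, s ≤ k}:
k:     0  1  2  3  4  5  6  7  8  9 10 11 12 13 14 15 16
g(k):  0  0  0  0  0  0  1  1  1  1  1  1  2  2  2  2  0
So g(16) = 0.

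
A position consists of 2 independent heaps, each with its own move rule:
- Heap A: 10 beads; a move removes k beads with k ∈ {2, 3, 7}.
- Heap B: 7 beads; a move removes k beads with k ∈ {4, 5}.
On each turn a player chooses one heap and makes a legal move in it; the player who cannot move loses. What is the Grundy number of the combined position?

Build the Grundy sequence for heap A with g(k) = mex{g(k−s) : s ∈ {2, 3, 7}, s ≤ k}:
k:     0  1  2  3  4  5  6  7  8  9 10
g(k):  0  0  1  1  2  0  0  1  1  2  0
So g(10) = 0.
Grundy values for heap B (subtraction set {4, 5}):
g(0) = mex{} = 0
g(1) = mex{} = 0
g(2) = mex{} = 0
g(3) = mex{} = 0
g(4) = mex{0} = 1
g(5) = mex{0} = 1
g(6) = mex{0} = 1
g(7) = mex{0} = 1
So g(7) = 1.
The value of a disjunctive sum is the nim-sum of the parts.
Combined value = 0 ⊕ 1 = 1.

1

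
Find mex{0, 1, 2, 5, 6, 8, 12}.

3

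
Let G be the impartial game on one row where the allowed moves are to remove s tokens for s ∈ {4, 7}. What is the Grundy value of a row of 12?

Grundy values for subtraction set {4, 7}:
k:     0  1  2  3  4  5  6  7  8  9 10 11 12
g(k):  0  0  0  0  1  1  1  1  2  2  2  0  0
So g(12) = 0.

0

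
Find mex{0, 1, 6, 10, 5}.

2

The values 0, 1 are all present; 2 is the first non-negative integer missing from the set.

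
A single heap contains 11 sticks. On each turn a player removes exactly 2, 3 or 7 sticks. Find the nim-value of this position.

Build the Grundy sequence with g(k) = mex{g(k−s) : s ∈ {2, 3, 7}, s ≤ k}:
k:     0  1  2  3  4  5  6  7  8  9 10 11
g(k):  0  0  1  1  2  0  0  1  1  2  0  0
So g(11) = 0.

0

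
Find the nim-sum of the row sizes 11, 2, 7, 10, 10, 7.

Nim-sum: 11 ⊕ 2 ⊕ 7 ⊕ 10 ⊕ 10 ⊕ 7 = 9.

9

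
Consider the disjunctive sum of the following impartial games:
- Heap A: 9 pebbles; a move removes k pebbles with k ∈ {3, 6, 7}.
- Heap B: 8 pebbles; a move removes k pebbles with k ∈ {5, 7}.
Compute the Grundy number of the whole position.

Build the Grundy sequence for heap A with g(k) = mex{g(k−s) : s ∈ {3, 6, 7}, s ≤ k}:
g(0) = mex{} = 0
g(1) = mex{} = 0
g(2) = mex{} = 0
g(3) = mex{0} = 1
g(4) = mex{0} = 1
g(5) = mex{0} = 1
g(6) = mex{0,1} = 2
g(7) = mex{0,1} = 2
g(8) = mex{0,1} = 2
g(9) = mex{0,1,2} = 3
So g(9) = 3.
For heap B, compute g(0), g(1), … with moves {5, 7}:
k:     0  1  2  3  4  5  6  7  8
g(k):  0  0  0  0  0  1  1  1  1
So g(8) = 1.
The value of a disjunctive sum is the nim-sum of the parts.
Combined value = 3 XOR 1 = 2.

2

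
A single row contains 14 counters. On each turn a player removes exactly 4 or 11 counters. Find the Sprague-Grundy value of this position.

1

Grundy values for subtraction set {4, 11}:
k:     0  1  2  3  4  5  6  7  8  9 10 11 12 13 14
g(k):  0  0  0  0  1  1  1  1  0  0  0  2  1  1  1
So g(14) = 1.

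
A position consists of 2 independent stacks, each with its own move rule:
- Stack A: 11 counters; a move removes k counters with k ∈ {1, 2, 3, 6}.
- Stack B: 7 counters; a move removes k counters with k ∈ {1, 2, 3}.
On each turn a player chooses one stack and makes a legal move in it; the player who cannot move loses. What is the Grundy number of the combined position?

Grundy values for stack A (subtraction set {1, 2, 3, 6}):
g(0) = mex{} = 0
g(1) = mex{0} = 1
g(2) = mex{0,1} = 2
g(3) = mex{0,1,2} = 3
g(4) = mex{1,2,3} = 0
g(5) = mex{0,2,3} = 1
g(6) = mex{0,1,3} = 2
g(7) = mex{0,1,2} = 3
g(8) = mex{1,2,3} = 0
g(9) = mex{0,2,3} = 1
g(10) = mex{0,1,3} = 2
g(11) = mex{0,1,2} = 3
So g(11) = 3.
Grundy values for stack B (subtraction set {1, 2, 3}):
k:     0  1  2  3  4  5  6  7
g(k):  0  1  2  3  0  1  2  3
So g(7) = 3.
By the Sprague-Grundy theorem, the Grundy value of a sum of independent games is the XOR of the component values.
Combined value = 3 XOR 3 = 0.

0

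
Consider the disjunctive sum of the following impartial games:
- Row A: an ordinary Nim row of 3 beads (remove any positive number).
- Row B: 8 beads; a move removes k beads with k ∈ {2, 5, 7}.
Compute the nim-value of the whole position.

1

Row A is a plain Nim row of size 3, so its Grundy value is 3.
For row B, compute g(0), g(1), … with moves {2, 5, 7}:
k:     0  1  2  3  4  5  6  7  8
g(k):  0  0  1  1  0  2  1  3  2
So g(8) = 2.
By the Sprague-Grundy theorem, the Grundy value of a sum of independent games is the XOR of the component values.
Combined value = 3 XOR 2 = 1.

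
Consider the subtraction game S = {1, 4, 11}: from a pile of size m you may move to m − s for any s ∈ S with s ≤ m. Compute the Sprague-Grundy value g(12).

Build the Grundy sequence with g(k) = mex{g(k−s) : s ∈ {1, 4, 11}, s ≤ k}:
k:     0  1  2  3  4  5  6  7  8  9 10 11 12
g(k):  0  1  0  1  2  0  1  0  1  2  0  1  0
So g(12) = 0.

0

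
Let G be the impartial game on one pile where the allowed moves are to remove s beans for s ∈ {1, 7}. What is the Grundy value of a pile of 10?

0

Grundy values for subtraction set {1, 7}:
g(0) = mex{} = 0
g(1) = mex{0} = 1
g(2) = mex{1} = 0
g(3) = mex{0} = 1
g(4) = mex{1} = 0
g(5) = mex{0} = 1
g(6) = mex{1} = 0
g(7) = mex{0} = 1
g(8) = mex{1} = 0
g(9) = mex{0} = 1
g(10) = mex{1} = 0
So g(10) = 0.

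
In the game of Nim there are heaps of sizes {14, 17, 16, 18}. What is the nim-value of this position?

29

Nim-sum: 14 ^ 17 ^ 16 ^ 18 = 29.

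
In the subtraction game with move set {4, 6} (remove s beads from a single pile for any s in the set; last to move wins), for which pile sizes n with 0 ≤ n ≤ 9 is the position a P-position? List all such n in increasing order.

0, 1, 2, 3

Build the Grundy sequence with g(k) = mex{g(k−s) : s ∈ {4, 6}, s ≤ k}:
k:     0  1  2  3  4  5  6  7  8  9
g(k):  0  0  0  0  1  1  1  1  2  2
The P-positions (g = 0) in 0..9 are 0, 1, 2, 3.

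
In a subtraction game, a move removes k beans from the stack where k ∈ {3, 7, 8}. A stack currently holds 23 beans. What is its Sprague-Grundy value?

Grundy values for subtraction set {3, 7, 8}:
k:     0  1  2  3  4  5  6  7  8  9 10 11 12 13 14 15 16 17 18 19 20 21 22 23
g(k):  0  0  0  1  1  1  0  2  2  1  3  0  0  2  1  1  0  0  2  1  1  0  0  2
So g(23) = 2.

2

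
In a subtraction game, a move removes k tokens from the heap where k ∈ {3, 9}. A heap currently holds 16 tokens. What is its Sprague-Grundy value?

1

Build the Grundy sequence with g(k) = mex{g(k−s) : s ∈ {3, 9}, s ≤ k}:
k:     0  1  2  3  4  5  6  7  8  9 10 11 12 13 14 15 16
g(k):  0  0  0  1  1  1  0  0  0  1  1  1  0  0  0  1  1
So g(16) = 1.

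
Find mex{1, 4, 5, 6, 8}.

0 is not in the set, so the mex is 0.

0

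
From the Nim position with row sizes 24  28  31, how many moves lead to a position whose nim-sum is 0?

3

Nim-sum: 24 ^ 28 ^ 31 = 27.
The overall nim-sum is X = 27. A row of size p has a winning move iff p XOR X < p (reduce it to p XOR X).
  24: 24 XOR 27 = 3 < 24 — winning move (to 3).
  28: 28 XOR 27 = 7 < 28 — winning move (to 7).
  31: 31 XOR 27 = 4 < 31 — winning move (to 4).
That gives 3 winning moves.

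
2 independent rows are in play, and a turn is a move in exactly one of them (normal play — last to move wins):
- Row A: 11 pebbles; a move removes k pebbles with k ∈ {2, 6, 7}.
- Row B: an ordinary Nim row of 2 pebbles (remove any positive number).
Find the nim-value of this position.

3

Build the Grundy sequence for row A with g(k) = mex{g(k−s) : s ∈ {2, 6, 7}, s ≤ k}:
k:     0  1  2  3  4  5  6  7  8  9 10 11
g(k):  0  0  1  1  0  0  1  1  2  0  3  1
So g(11) = 1.
Row B is a plain Nim row of size 2, so its Grundy value is 2.
The value of a disjunctive sum is the nim-sum of the parts.
Combined value = 1 ⊕ 2 = 3.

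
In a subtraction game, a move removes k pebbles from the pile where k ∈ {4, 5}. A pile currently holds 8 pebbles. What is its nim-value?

Grundy values for subtraction set {4, 5}:
g(0) = mex{} = 0
g(1) = mex{} = 0
g(2) = mex{} = 0
g(3) = mex{} = 0
g(4) = mex{0} = 1
g(5) = mex{0} = 1
g(6) = mex{0} = 1
g(7) = mex{0} = 1
g(8) = mex{0,1} = 2
So g(8) = 2.

2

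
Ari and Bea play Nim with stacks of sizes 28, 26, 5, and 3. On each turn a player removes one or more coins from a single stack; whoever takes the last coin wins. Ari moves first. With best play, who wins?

Compute the nim-sum pairwise:
28 ^ 26 = 6
6 ^ 5 = 3
3 ^ 3 = 0
The nim-sum is 0, so this is a P-position: the player to move is in a losing position under optimal play; Ari is about to move from it and so loses — Bea wins.

Bea wins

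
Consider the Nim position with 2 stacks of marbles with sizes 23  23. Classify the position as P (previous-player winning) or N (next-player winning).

P-position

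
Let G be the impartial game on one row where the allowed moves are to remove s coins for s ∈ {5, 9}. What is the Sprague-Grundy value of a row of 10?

2

Build the Grundy sequence with g(k) = mex{g(k−s) : s ∈ {5, 9}, s ≤ k}:
k:     0  1  2  3  4  5  6  7  8  9 10
g(k):  0  0  0  0  0  1  1  1  1  1  2
So g(10) = 2.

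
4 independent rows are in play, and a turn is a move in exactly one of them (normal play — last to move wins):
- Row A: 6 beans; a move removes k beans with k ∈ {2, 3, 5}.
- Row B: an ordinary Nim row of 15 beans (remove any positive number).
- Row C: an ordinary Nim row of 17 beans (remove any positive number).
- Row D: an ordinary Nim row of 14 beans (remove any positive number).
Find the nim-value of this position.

Build the Grundy sequence for row A with g(k) = mex{g(k−s) : s ∈ {2, 3, 5}, s ≤ k}:
g(0) = mex{} = 0
g(1) = mex{} = 0
g(2) = mex{0} = 1
g(3) = mex{0} = 1
g(4) = mex{0,1} = 2
g(5) = mex{0,1} = 2
g(6) = mex{0,1,2} = 3
So g(6) = 3.
Row B is a plain Nim row of size 15, so its Grundy value is 15.
Row C is a plain Nim row of size 17, so its Grundy value is 17.
Row D is a plain Nim row of size 14, so its Grundy value is 14.
By the Sprague-Grundy theorem, the Grundy value of a sum of independent games is the XOR of the component values.
Combined value = 3 ⊕ 15 ⊕ 17 ⊕ 14 = 19.

19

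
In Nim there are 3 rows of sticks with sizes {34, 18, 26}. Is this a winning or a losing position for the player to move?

Winning position

Compute the nim-sum pairwise:
34 ⊕ 18 = 48
48 ⊕ 26 = 42
The nim-sum is 42 ≠ 0, so this is an N-position: the player to move can win.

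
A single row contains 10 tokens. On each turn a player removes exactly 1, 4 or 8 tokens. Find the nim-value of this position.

Build the Grundy sequence with g(k) = mex{g(k−s) : s ∈ {1, 4, 8}, s ≤ k}:
k:     0  1  2  3  4  5  6  7  8  9 10
g(k):  0  1  0  1  2  0  1  0  1  2  3
So g(10) = 3.

3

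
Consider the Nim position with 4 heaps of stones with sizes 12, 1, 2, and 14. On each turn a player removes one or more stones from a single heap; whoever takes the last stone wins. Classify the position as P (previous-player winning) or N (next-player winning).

N-position

Nim-sum: 12 ^ 1 ^ 2 ^ 14 = 1.
The nim-sum is 1 ≠ 0, so this is an N-position: the player to move can win.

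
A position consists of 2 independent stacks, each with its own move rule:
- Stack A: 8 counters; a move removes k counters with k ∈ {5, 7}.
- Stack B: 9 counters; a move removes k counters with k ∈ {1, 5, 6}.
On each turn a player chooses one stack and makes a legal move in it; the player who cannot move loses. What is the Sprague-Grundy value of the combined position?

2

Build the Grundy sequence for stack A with g(k) = mex{g(k−s) : s ∈ {5, 7}, s ≤ k}:
g(0) = mex{} = 0
g(1) = mex{} = 0
g(2) = mex{} = 0
g(3) = mex{} = 0
g(4) = mex{} = 0
g(5) = mex{0} = 1
g(6) = mex{0} = 1
g(7) = mex{0} = 1
g(8) = mex{0} = 1
So g(8) = 1.
Grundy values for stack B (subtraction set {1, 5, 6}):
g(0) = mex{} = 0
g(1) = mex{0} = 1
g(2) = mex{1} = 0
g(3) = mex{0} = 1
g(4) = mex{1} = 0
g(5) = mex{0} = 1
g(6) = mex{0,1} = 2
g(7) = mex{0,1,2} = 3
g(8) = mex{0,1,3} = 2
g(9) = mex{0,1,2} = 3
So g(9) = 3.
By the Sprague-Grundy theorem, the Grundy value of a sum of independent games is the XOR of the component values.
Combined value = 1 XOR 3 = 2.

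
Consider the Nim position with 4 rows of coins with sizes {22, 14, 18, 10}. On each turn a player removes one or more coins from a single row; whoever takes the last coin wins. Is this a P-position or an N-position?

Compute the nim-sum pairwise:
22 ⊕ 14 = 24
24 ⊕ 18 = 10
10 ⊕ 10 = 0
The nim-sum is 0, so this is a P-position: the player to move is in a losing position under optimal play.

P-position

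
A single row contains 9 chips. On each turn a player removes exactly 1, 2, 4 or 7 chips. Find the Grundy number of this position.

0

Compute g(0), g(1), … for moves {1, 2, 4, 7}:
g(0) = mex{} = 0
g(1) = mex{0} = 1
g(2) = mex{0,1} = 2
g(3) = mex{1,2} = 0
g(4) = mex{0,2} = 1
g(5) = mex{0,1} = 2
g(6) = mex{1,2} = 0
g(7) = mex{0,2} = 1
g(8) = mex{0,1} = 2
g(9) = mex{1,2} = 0
So g(9) = 0.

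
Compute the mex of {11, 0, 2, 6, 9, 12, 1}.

The values 0, 1, 2 are all present; 3 is the first non-negative integer missing from the set.

3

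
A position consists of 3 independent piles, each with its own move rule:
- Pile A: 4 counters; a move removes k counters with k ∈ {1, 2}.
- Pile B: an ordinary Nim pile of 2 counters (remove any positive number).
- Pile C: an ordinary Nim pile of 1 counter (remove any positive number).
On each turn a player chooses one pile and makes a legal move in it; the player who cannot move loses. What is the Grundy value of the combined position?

2

Grundy values for pile A (subtraction set {1, 2}):
k:     0  1  2  3  4
g(k):  0  1  2  0  1
So g(4) = 1.
Pile B is a plain Nim pile of size 2, so its Grundy value is 2.
Pile C is a plain Nim pile of size 1, so its Grundy value is 1.
The value of a disjunctive sum is the nim-sum of the parts.
Combined value = 1 ⊕ 2 ⊕ 1 = 2.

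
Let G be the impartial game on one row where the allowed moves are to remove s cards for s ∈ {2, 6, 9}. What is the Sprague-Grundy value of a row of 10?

1

Compute g(0), g(1), … for moves {2, 6, 9}:
g(0) = mex{} = 0
g(1) = mex{} = 0
g(2) = mex{0} = 1
g(3) = mex{0} = 1
g(4) = mex{1} = 0
g(5) = mex{1} = 0
g(6) = mex{0} = 1
g(7) = mex{0} = 1
g(8) = mex{1} = 0
g(9) = mex{0,1} = 2
g(10) = mex{0} = 1
So g(10) = 1.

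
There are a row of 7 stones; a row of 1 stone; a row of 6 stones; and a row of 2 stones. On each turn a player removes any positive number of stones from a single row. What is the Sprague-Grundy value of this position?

Write each in binary and XOR column by column:
  111  (7)
  001  (1)
  110  (6)
  010  (2)
  ---
  010  (2)

2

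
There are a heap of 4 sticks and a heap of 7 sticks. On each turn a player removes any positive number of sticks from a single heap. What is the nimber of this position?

3

Compute the nim-sum pairwise:
4 XOR 7 = 3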